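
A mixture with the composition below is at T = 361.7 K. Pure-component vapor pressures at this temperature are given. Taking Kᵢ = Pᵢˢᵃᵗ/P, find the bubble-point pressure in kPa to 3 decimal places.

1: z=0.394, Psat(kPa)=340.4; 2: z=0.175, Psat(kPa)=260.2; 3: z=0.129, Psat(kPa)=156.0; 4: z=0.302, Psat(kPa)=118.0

At the bubble point ψ → 0, so ΣzᵢKᵢ = 1 with Kᵢ = Pᵢˢᵃᵗ/P ⇒ P = ΣzᵢPᵢˢᵃᵗ.
P = 0.394·340.4 + 0.175·260.2 + 0.129·156.0 + 0.302·118.0 = 235.413 kPa

Pbub = 235.413 kPa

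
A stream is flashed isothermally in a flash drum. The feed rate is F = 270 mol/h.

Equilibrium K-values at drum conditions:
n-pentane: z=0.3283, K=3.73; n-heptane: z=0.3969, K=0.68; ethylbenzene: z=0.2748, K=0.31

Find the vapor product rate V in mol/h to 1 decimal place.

Iterate (Newton) starting at V/F = 0.5:
  V/F = 0.5000: g = -0.06172, g' = -0.8000 → V/F = 0.4229
  V/F = 0.4229: g = 0.00140, g' = -0.8424 → V/F = 0.4245
Converged at V/F = 0.4245.
Then V = V/F·F = 0.4245·270 = 114.6 mol/h and L = F − V = 155.4 mol/h.

V = 114.6 mol/h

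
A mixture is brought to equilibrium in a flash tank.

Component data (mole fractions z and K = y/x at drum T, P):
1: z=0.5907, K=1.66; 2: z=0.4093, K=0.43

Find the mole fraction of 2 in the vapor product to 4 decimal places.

Let ψ = V/F and solve Σ zᵢ(Kᵢ−1)/(1+ψ(Kᵢ−1)) = 0.
Feasibility: ΣzᵢKᵢ = 1.1566, Σzᵢ/Kᵢ = 1.3077 — both > 1, two phases present.
Binary case is linear: z₁(K₁−1)(1+ψ(K₂−1)) + z₂(K₂−1)(1+ψ(K₁−1)) = 0
⇒ ψ = [z₁(K₁−1)+z₂(K₂−1)] / [−(K₁−1)(K₂−1)] = 0.15656/0.37620 = 0.4162
Compositions from xᵢ = zᵢ/(1+ψ(Kᵢ−1)), yᵢ = Kᵢxᵢ:
  1: x = 0.4634, y = 0.7693
  2: x = 0.5366, y = 0.2307

y_2 = 0.2307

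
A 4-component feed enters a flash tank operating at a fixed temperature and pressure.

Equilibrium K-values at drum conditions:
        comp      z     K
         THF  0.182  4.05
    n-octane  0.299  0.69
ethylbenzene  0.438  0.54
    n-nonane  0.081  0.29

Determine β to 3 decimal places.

β = 0.153

Newton–Raphson from β = 0.5:
  β = 0.500: g = -0.2407, g' = -0.560 → β = 0.070
  β = 0.070: g = 0.0934, g' = -1.322 → β = 0.141
  β = 0.141: g = 0.0118, g' = -1.015 → β = 0.153
Converged at β = 0.153.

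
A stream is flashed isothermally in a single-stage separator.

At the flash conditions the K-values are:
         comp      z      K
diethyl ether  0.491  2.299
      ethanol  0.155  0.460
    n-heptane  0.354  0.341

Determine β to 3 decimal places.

β = 0.395

Newton–Raphson from β = 0.62:
  β = 0.620: g = -0.1670, g' = -0.796 → β = 0.410
  β = 0.410: g = -0.0111, g' = -0.716 → β = 0.395
Converged at β = 0.395.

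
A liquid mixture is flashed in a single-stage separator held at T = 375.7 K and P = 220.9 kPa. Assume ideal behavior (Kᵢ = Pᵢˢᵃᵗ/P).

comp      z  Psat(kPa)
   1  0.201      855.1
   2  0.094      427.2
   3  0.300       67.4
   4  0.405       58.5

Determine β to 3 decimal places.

Raoult's law: Kᵢ = Pᵢˢᵃᵗ/P = Pᵢˢᵃᵗ/220.9.
  K_1 = 855.1/220.9 = 3.87098, K_2 = 427.2/220.9 = 1.93391, K_3 = 67.4/220.9 = 0.30512, K_4 = 58.5/220.9 = 0.26483
Rachford–Rice: g(β) = Σ zᵢ(Kᵢ−1)/(1+β(Kᵢ−1)) = 0.
Feasibility: ΣzᵢKᵢ = 1.159, Σzᵢ/Kᵢ = 2.613 — both > 1, two phases present.
Newton–Raphson from β = 0.5:
  β = 0.500: g = -0.4935, g' = -1.205 → β = 0.090
  β = 0.090: g = -0.0023, g' = -1.530 → β = 0.089
Converged at β = 0.089.

β = 0.089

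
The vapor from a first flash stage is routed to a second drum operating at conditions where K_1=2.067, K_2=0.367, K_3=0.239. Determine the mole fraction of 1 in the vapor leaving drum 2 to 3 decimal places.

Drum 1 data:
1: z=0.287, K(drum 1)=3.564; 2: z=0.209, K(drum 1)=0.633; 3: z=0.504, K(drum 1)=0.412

Drum 1:
Let ψ₁ = V/F and solve Σ zᵢ(Kᵢ−1)/(1+ψ₁(Kᵢ−1)) = 0.
Feasibility: ΣzᵢKᵢ = 1.363, Σzᵢ/Kᵢ = 1.634 — both > 1, two phases present.
Newton–Raphson from ψ₁ = 0.5:
  ψ₁ = 0.500: g = -0.1912, g' = -0.754 → ψ₁ = 0.246
  ψ₁ = 0.246: g = 0.0201, g' = -0.981 → ψ₁ = 0.267
Converged at ψ₁ = 0.267.
Drum-1 compositions:
  1: x = 0.170, y = 0.607
  2: x = 0.232, y = 0.147
  3: x = 0.598, y = 0.246
Drum-2 feed = drum-1 vapor: z₂ = (0.6070, 0.1467, 0.2464).
Drum 2:
Material balance + equilibrium reduce to Σ zᵢ(Kᵢ−1)/(1+ψ₂(Kᵢ−1)) = 0.
g(0) = ΣzᵢKᵢ − 1 = 0.367 and g(1) = 1 − Σzᵢ/Kᵢ = -0.724, so a root lies in (0, 1).
Iterate (Newton) starting at ψ₂ = 0.5:
  ψ₂ = 0.500: g = -0.0162, g' = -0.791 → ψ₂ = 0.480
  ψ₂ = 0.480: g = -0.0001, g' = -0.777 → ψ₂ = 0.479
Converged at ψ₂ = 0.479.
  1: x = 0.402, y = 0.830
  2: x = 0.211, y = 0.077
  3: x = 0.388, y = 0.093

y_1 (drum 2) = 0.830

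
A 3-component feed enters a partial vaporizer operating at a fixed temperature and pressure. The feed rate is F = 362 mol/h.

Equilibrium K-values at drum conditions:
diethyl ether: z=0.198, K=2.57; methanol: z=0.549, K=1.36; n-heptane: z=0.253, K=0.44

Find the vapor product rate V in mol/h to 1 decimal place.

Let ψ = V/F and solve Σ zᵢ(Kᵢ−1)/(1+ψ(Kᵢ−1)) = 0.
Feasibility: ΣzᵢKᵢ = 1.367, Σzᵢ/Kᵢ = 1.056 — both > 1, two phases present.
Newton iteration, ψ⁰ = 0.49:
  ψ = 0.490: g = 0.1484, g' = -0.358 → ψ = 0.905
  ψ = 0.905: g = -0.0096, g' = -0.450 → ψ = 0.883
Converged at ψ = 0.883.
Then V = ψ·F = 0.8829·362 = 319.6 mol/h and L = F − V = 42.4 mol/h.

V = 319.6 mol/h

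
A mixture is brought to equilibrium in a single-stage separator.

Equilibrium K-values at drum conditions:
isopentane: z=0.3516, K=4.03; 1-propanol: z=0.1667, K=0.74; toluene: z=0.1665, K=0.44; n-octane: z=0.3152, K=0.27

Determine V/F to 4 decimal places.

V/F = 0.3892

Rachford–Rice: g(V/F) = Σ zᵢ(Kᵢ−1)/(1+V/F(Kᵢ−1)) = 0.
Feasibility: ΣzᵢKᵢ = 1.6987, Σzᵢ/Kᵢ = 1.8583 — both > 1, two phases present.
Iterate (Newton) starting at V/F = 0.58:
  V/F = 0.5800: g = -0.20183, g' = -1.0599 → V/F = 0.3896
  V/F = 0.3896: g = -0.00043, g' = -1.1063 → V/F = 0.3892
Converged at V/F = 0.3892.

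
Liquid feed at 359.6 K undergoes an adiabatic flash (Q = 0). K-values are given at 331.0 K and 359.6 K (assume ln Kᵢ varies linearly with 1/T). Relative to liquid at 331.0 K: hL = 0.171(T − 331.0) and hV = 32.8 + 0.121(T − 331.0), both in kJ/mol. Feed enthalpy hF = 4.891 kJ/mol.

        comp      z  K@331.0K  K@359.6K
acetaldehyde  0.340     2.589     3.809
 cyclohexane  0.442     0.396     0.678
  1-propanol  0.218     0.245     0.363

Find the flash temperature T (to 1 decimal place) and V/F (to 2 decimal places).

Adiabatic flash: solve Rachford–Rice at each trial T, then check hF = ψ·hV(T) + (1−ψ)·hL(T).
  T = 331.0 K: K = (2.589, 0.396, 0.245), RR gives ψ = 0.104, H_out = 3.417 kJ/mol
  T = 359.6 K: K = (3.809, 0.678, 0.363), RR gives ψ = 0.534, H_out = 21.628 kJ/mol
  T = 345.3 K: K = (3.166, 0.524, 0.301), RR gives ψ = 0.309, H_out = 12.357 kJ/mol
  T = 338.1 K: K = (2.867, 0.456, 0.272), RR gives ψ = 0.207, H_out = 7.936 kJ/mol
  T = 334.6 K: K = (2.728, 0.426, 0.258), RR gives ψ = 0.157, H_out = 5.745 kJ/mol
  T = 332.8 K: K = (2.658, 0.411, 0.252), RR gives ψ = 0.131, H_out = 4.593 kJ/mol
Linear interpolation between T = 332.8 (H_out = 4.593) and T = 334.6 (H_out = 5.745) on hF = 4.891 gives T ≈ 333.3 K, at which ψ = 0.14.

T = 333.3 K, V/F = 0.14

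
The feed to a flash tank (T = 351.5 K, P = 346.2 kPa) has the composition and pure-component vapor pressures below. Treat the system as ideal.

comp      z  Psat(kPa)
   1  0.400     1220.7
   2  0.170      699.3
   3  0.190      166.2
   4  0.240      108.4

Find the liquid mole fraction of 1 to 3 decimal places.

Raoult's law: Kᵢ = Pᵢˢᵃᵗ/P = Pᵢˢᵃᵗ/346.2.
  K_1 = 1220.7/346.2 = 3.52600, K_2 = 699.3/346.2 = 2.01993, K_3 = 166.2/346.2 = 0.48007, K_4 = 108.4/346.2 = 0.31311
Let ψ = V/F and solve Σ zᵢ(Kᵢ−1)/(1+ψ(Kᵢ−1)) = 0.
Check two-phase: ΣzᵢKᵢ = 1.920 > 1 and Σzᵢ/Kᵢ = 1.360 > 1, so g(0) = 0.920 > 0 and g(1) = -0.360 < 0.
Newton–Raphson from ψ = 0.5:
  ψ = 0.500: g = 0.1767, g' = -0.932 → ψ = 0.690
  ψ = 0.690: g = 0.0031, g' = -0.934 → ψ = 0.693
Converged at ψ = 0.693.
Compositions from xᵢ = zᵢ/(1+ψ(Kᵢ−1)), yᵢ = Kᵢxᵢ:
  1: x = 0.145, y = 0.513
  2: x = 0.100, y = 0.201
  3: x = 0.297, y = 0.143
  4: x = 0.458, y = 0.143

x_1 = 0.145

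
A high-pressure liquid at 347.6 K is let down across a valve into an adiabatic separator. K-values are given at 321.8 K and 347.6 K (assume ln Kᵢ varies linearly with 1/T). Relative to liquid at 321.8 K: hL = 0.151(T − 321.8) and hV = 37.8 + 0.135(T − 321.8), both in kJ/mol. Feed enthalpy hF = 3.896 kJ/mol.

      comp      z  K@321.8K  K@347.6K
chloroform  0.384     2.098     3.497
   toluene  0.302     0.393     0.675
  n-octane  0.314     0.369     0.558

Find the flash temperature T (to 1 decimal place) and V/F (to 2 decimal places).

Adiabatic flash: solve Rachford–Rice at each trial T, then check hF = ψ·hV(T) + (1−ψ)·hL(T).
  T = 321.8 K: K = (2.098, 0.393, 0.369), RR gives ψ = 0.059, H_out = 2.234 kJ/mol
  T = 347.6 K: K = (3.497, 0.675, 0.558), RR gives ψ = 0.743, H_out = 31.656 kJ/mol
  T = 334.7 K: K = (2.735, 0.520, 0.457), RR gives ψ = 0.395, H_out = 16.789 kJ/mol
  T = 328.2 K: K = (2.399, 0.453, 0.411), RR gives ψ = 0.235, H_out = 9.843 kJ/mol
  T = 325.0 K: K = (2.245, 0.422, 0.390), RR gives ψ = 0.151, H_out = 6.197 kJ/mol
  T = 323.4 K: K = (2.171, 0.407, 0.379), RR gives ψ = 0.107, H_out = 4.265 kJ/mol
Linear interpolation between T = 321.8 (H_out = 2.234) and T = 323.4 (H_out = 4.265) on hF = 3.896 gives T ≈ 323.1 K, at which ψ = 0.10.

T = 323.1 K, V/F = 0.10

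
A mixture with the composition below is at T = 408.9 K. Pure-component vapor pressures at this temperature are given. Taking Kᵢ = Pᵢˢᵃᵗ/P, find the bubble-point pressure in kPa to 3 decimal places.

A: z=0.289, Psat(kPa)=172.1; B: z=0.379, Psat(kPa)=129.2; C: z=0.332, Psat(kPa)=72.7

At the bubble point ψ → 0, so ΣzᵢKᵢ = 1 with Kᵢ = Pᵢˢᵃᵗ/P ⇒ P = ΣzᵢPᵢˢᵃᵗ.
P = 0.289·172.1 + 0.379·129.2 + 0.332·72.7 = 122.840 kPa

Pbub = 122.840 kPa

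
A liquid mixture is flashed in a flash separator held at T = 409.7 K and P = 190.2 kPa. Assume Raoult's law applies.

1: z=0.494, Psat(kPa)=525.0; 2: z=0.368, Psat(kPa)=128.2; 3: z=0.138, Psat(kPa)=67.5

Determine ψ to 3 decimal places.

ψ = 0.825

Raoult's law: Kᵢ = Pᵢˢᵃᵗ/P = Pᵢˢᵃᵗ/190.2.
  K_1 = 525.0/190.2 = 2.76025, K_2 = 128.2/190.2 = 0.67403, K_3 = 67.5/190.2 = 0.35489
Let ψ = V/F and solve Σ zᵢ(Kᵢ−1)/(1+ψ(Kᵢ−1)) = 0.
Feasibility: ΣzᵢKᵢ = 1.661, Σzᵢ/Kᵢ = 1.114 — both > 1, two phases present.
Iterate (Newton) starting at ψ = 0.5:
  ψ = 0.500: g = 0.1878, g' = -0.614 → ψ = 0.806
  ψ = 0.806: g = 0.0114, g' = -0.583 → ψ = 0.825
Converged at ψ = 0.825.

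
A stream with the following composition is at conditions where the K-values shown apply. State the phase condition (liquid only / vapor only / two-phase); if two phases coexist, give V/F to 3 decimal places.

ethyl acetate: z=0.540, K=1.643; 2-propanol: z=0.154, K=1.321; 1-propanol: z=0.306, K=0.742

ΣzᵢKᵢ = 1.318; Σzᵢ/Kᵢ = 0.858.
Since Σzᵢ/Kᵢ < 1 the mixture is above its dew point — single vapor phase.

vapor only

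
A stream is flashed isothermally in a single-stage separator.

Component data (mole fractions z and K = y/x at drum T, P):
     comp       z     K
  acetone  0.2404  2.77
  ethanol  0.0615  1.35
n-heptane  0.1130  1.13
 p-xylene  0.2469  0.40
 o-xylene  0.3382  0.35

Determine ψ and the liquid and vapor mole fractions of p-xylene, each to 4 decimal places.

ψ = 0.1051, x_p-xylene = 0.2635, y_p-xylene = 0.1054

Let ψ = V/F and solve Σ zᵢ(Kᵢ−1)/(1+ψ(Kᵢ−1)) = 0.
Feasibility: ΣzᵢKᵢ = 1.0938, Σzᵢ/Kᵢ = 1.8159 — both > 1, two phases present.
Newton–Raphson from ψ = 0.68:
  ψ = 0.6800: g = -0.42022, g' = -0.8742 → ψ = 0.1993
  ψ = 0.1993: g = -0.07181, g' = -0.7232 → ψ = 0.1000
  ψ = 0.1000: g = 0.00411, g' = -0.8166 → ψ = 0.1050
  ψ = 0.1050: g = 0.00002, g' = -0.8102 → ψ = 0.1051
Converged at ψ = 0.1051.
Compositions from xᵢ = zᵢ/(1+ψ(Kᵢ−1)), yᵢ = Kᵢxᵢ:
  acetone: x = 0.2027, y = 0.5615
  ethanol: x = 0.0593, y = 0.0801
  n-heptane: x = 0.1115, y = 0.1260
  p-xylene: x = 0.2635, y = 0.1054
  o-xylene: x = 0.3630, y = 0.1270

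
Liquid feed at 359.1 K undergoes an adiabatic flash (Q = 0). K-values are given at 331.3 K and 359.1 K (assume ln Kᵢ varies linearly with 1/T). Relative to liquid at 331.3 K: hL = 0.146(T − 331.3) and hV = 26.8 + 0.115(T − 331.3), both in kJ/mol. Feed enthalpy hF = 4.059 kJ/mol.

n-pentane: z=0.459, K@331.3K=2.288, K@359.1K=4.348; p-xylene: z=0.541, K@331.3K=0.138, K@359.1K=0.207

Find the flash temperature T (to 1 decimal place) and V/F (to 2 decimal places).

Adiabatic flash: solve Rachford–Rice at each trial T, then check hF = ψ·hV(T) + (1−ψ)·hL(T).
  T = 331.3 K: K = (2.288, 0.138), RR gives ψ = 0.112, H_out = 3.014 kJ/mol
  T = 359.1 K: K = (4.348, 0.207), RR gives ψ = 0.417, H_out = 14.881 kJ/mol
  T = 345.2 K: K = (3.195, 0.170), RR gives ψ = 0.307, H_out = 10.120 kJ/mol
  T = 338.2 K: K = (2.710, 0.154), RR gives ψ = 0.226, H_out = 7.012 kJ/mol
  T = 334.8 K: K = (2.495, 0.146), RR gives ψ = 0.176, H_out = 5.195 kJ/mol
  T = 333.1 K: K = (2.393, 0.142), RR gives ψ = 0.147, H_out = 4.182 kJ/mol
Linear interpolation between T = 331.3 (H_out = 3.014) and T = 333.1 (H_out = 4.182) on hF = 4.059 gives T ≈ 332.9 K, at which ψ = 0.14.

T = 332.9 K, V/F = 0.14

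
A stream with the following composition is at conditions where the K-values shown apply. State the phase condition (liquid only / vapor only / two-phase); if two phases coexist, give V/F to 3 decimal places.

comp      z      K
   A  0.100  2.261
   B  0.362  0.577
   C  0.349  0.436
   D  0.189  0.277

liquid only

ΣzᵢKᵢ = 0.639; Σzᵢ/Kᵢ = 2.154.
Since ΣzᵢKᵢ < 1 the mixture is below its bubble point — single liquid phase.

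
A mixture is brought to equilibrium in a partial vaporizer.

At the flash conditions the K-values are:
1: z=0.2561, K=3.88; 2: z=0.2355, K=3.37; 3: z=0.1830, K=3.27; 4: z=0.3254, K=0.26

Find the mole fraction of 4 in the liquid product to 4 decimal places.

Newton iteration, ψ⁰ = 0.5:
  ψ = 0.5000: g = 0.37008, g' = -1.2897 → ψ = 0.7870
  ψ = 0.7870: g = -0.00685, g' = -1.5032 → ψ = 0.7824
Converged at ψ = 0.7824.
Compositions from xᵢ = zᵢ/(1+ψ(Kᵢ−1)), yᵢ = Kᵢxᵢ:
  1: x = 0.0787, y = 0.3054
  2: x = 0.0825, y = 0.2781
  3: x = 0.0659, y = 0.2156
  4: x = 0.7728, y = 0.2009

x_4 = 0.7728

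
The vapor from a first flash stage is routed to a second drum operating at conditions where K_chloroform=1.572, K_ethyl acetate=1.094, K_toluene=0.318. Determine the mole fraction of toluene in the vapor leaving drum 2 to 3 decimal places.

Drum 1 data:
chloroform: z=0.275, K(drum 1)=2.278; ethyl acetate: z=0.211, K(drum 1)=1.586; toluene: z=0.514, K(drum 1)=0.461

y_toluene (drum 2) = 0.112

Drum 1:
Let ψ₁ = V/F and solve Σ zᵢ(Kᵢ−1)/(1+ψ₁(Kᵢ−1)) = 0.
g(0) = ΣzᵢKᵢ − 1 = 0.198 and g(1) = 1 − Σzᵢ/Kᵢ = -0.369, so a root lies in (0, 1).
Newton iteration, ψ₁⁰ = 0.45:
  ψ₁ = 0.450: g = -0.0448, g' = -0.487 → ψ₁ = 0.358
Converged at ψ₁ = 0.358.
Drum-1 compositions:
  chloroform: x = 0.189, y = 0.430
  ethyl acetate: x = 0.174, y = 0.277
  toluene: x = 0.637, y = 0.294
Drum-2 feed = drum-1 vapor: z₂ = (0.4298, 0.2766, 0.2936).
Drum 2:
Material balance + equilibrium reduce to Σ zᵢ(Kᵢ−1)/(1+ψ₂(Kᵢ−1)) = 0.
g(0) = ΣzᵢKᵢ − 1 = 0.072 and g(1) = 1 − Σzᵢ/Kᵢ = -0.450, so a root lies in (0, 1).
Newton iteration, ψ₂⁰ = 0.56:
  ψ₂ = 0.560: g = -0.1131, g' = -0.440 → ψ₂ = 0.303
  ψ₂ = 0.303: g = -0.0177, g' = -0.321 → ψ₂ = 0.248
  ψ₂ = 0.248: g = -0.0004, g' = -0.308 → ψ₂ = 0.247
Converged at ψ₂ = 0.247.
  chloroform: x = 0.377, y = 0.592
  ethyl acetate: x = 0.270, y = 0.296
  toluene: x = 0.353, y = 0.112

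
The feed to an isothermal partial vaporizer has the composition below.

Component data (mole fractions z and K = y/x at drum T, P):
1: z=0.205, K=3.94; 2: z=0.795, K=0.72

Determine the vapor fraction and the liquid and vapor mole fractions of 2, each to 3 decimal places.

Material balance + equilibrium reduce to Σ zᵢ(Kᵢ−1)/(1+ψ(Kᵢ−1)) = 0.
Check two-phase: ΣzᵢKᵢ = 1.380 > 1 and Σzᵢ/Kᵢ = 1.156 > 1, so g(0) = 0.380 > 0 and g(1) = -0.156 < 0.
Iterate (Newton) starting at ψ = 0.5:
  ψ = 0.500: g = -0.0148, g' = -0.375 → ψ = 0.460
  ψ = 0.460: g = 0.0005, g' = -0.402 → ψ = 0.462
Converged at ψ = 0.462.
Compositions from xᵢ = zᵢ/(1+ψ(Kᵢ−1)), yᵢ = Kᵢxᵢ:
  1: x = 0.087, y = 0.343
  2: x = 0.913, y = 0.657

ψ = 0.462, x_2 = 0.913, y_2 = 0.657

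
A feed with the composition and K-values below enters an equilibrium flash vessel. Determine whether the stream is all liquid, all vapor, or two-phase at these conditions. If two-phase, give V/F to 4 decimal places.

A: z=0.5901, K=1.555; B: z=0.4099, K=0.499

ΣzᵢKᵢ = 1.1221; Σzᵢ/Kᵢ = 1.2009.
Both exceed 1, so a two-phase solution exists.
Rachford–Rice: g(ψ) = Σ zᵢ(Kᵢ−1)/(1+ψ(Kᵢ−1)) = 0.
Newton iteration, ψ⁰ = 0.5:
  ψ = 0.5000: g = -0.01763, g' = -0.2945 → ψ = 0.4401
  ψ = 0.4401: g = -0.00024, g' = -0.2867 → ψ = 0.4393
Converged at ψ = 0.4393.

two-phase, V/F = 0.4393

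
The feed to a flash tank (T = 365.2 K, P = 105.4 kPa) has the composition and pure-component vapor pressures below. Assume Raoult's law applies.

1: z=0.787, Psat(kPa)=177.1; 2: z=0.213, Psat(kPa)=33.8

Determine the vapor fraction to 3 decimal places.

ψ = 0.845

Raoult's law: Kᵢ = Pᵢˢᵃᵗ/P = Pᵢˢᵃᵗ/105.4.
  K_1 = 177.1/105.4 = 1.68027, K_2 = 33.8/105.4 = 0.32068
Material balance + equilibrium reduce to Σ zᵢ(Kᵢ−1)/(1+ψ(Kᵢ−1)) = 0.
Feasibility: ΣzᵢKᵢ = 1.391, Σzᵢ/Kᵢ = 1.133 — both > 1, two phases present.
Iterate (Newton) starting at ψ = 0.68:
  ψ = 0.680: g = 0.0971, g' = -0.510 → ψ = 0.871
  ψ = 0.871: g = -0.0178, g' = -0.732 → ψ = 0.846
  ψ = 0.846: g = -0.0005, g' = -0.690 → ψ = 0.845
Converged at ψ = 0.845.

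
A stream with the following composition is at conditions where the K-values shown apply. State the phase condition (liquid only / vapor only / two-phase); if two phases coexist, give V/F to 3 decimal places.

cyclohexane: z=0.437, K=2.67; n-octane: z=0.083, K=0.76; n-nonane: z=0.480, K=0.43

two-phase, V/F = 0.489

ΣzᵢKᵢ = 1.436; Σzᵢ/Kᵢ = 1.389.
Both exceed 1, so a two-phase solution exists.
Rachford–Rice: g(ψ) = Σ zᵢ(Kᵢ−1)/(1+ψ(Kᵢ−1)) = 0.
Iterate (Newton) starting at ψ = 0.5:
  ψ = 0.500: g = -0.0076, g' = -0.673 → ψ = 0.489
Converged at ψ = 0.489.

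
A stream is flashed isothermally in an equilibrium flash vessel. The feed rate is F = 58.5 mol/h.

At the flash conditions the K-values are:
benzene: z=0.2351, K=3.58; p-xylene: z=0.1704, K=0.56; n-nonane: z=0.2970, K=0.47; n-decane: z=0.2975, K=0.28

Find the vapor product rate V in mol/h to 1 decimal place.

Let ψ = V/F and solve Σ zᵢ(Kᵢ−1)/(1+ψ(Kᵢ−1)) = 0.
Feasibility: ΣzᵢKᵢ = 1.1600, Σzᵢ/Kᵢ = 2.0644 — both > 1, two phases present.
Newton iteration, ψ⁰ = 0.5:
  ψ = 0.5000: g = -0.38010, g' = -0.8836 → ψ = 0.0698
  ψ = 0.0698: g = 0.04762, g' = -1.4197 → ψ = 0.1034
  ψ = 0.1034: g = 0.00235, g' = -1.2849 → ψ = 0.1052
Converged at ψ = 0.1052.
Then V = ψ·F = 0.1052·58.5 = 6.2 mol/h and L = F − V = 52.3 mol/h.

V = 6.2 mol/h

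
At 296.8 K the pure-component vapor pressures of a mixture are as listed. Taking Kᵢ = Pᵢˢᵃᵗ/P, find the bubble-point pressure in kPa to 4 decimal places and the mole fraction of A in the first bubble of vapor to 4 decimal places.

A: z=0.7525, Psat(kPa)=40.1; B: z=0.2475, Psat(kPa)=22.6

At the bubble point ψ → 0, so ΣzᵢKᵢ = 1 with Kᵢ = Pᵢˢᵃᵗ/P ⇒ P = ΣzᵢPᵢˢᵃᵗ.
P = 0.7525·40.1 + 0.2475·22.6 = 35.7687 kPa
yᵢ = zᵢPᵢˢᵃᵗ/P ⇒ y_A = 0.7525·40.1/35.7687 = 0.8436

Pbub = 35.7687 kPa, y_A = 0.8436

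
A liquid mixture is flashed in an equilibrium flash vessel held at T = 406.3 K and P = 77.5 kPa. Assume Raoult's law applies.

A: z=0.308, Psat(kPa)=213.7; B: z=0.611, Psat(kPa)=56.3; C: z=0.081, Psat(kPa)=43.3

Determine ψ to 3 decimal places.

ψ = 0.648

Raoult's law: Kᵢ = Pᵢˢᵃᵗ/P = Pᵢˢᵃᵗ/77.5.
  K_A = 213.7/77.5 = 2.75742, K_B = 56.3/77.5 = 0.72645, K_C = 43.3/77.5 = 0.55871
Newton iteration, ψ⁰ = 0.51:
  ψ = 0.510: g = 0.0451, g' = -0.353 → ψ = 0.638
  ψ = 0.638: g = 0.0030, g' = -0.309 → ψ = 0.648
Converged at ψ = 0.648.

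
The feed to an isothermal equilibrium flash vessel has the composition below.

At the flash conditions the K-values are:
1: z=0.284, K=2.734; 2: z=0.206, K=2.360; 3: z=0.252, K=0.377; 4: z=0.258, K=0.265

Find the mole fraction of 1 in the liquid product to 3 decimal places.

x_1 = 0.169

Material balance + equilibrium reduce to Σ zᵢ(Kᵢ−1)/(1+V/F(Kᵢ−1)) = 0.
Check two-phase: ΣzᵢKᵢ = 1.426 > 1 and Σzᵢ/Kᵢ = 1.833 > 1, so g(0) = 0.426 > 0 and g(1) = -0.833 < 0.
Newton iteration, V/F⁰ = 0.5:
  V/F = 0.500: g = -0.0973, g' = -0.935 → V/F = 0.396
  V/F = 0.396: g = -0.0017, g' = -0.911 → V/F = 0.394
Converged at V/F = 0.394.
Compositions from xᵢ = zᵢ/(1+V/F(Kᵢ−1)), yᵢ = Kᵢxᵢ:
  1: x = 0.169, y = 0.461
  2: x = 0.134, y = 0.317
  3: x = 0.334, y = 0.126
  4: x = 0.363, y = 0.096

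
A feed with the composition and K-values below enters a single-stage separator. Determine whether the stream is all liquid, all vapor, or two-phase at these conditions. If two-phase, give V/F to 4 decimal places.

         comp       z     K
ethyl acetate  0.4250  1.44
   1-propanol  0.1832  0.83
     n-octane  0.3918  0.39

all liquid

ΣzᵢKᵢ = 0.9169; Σzᵢ/Kᵢ = 1.5205.
Since ΣzᵢKᵢ < 1 the mixture is below its bubble point — single liquid phase.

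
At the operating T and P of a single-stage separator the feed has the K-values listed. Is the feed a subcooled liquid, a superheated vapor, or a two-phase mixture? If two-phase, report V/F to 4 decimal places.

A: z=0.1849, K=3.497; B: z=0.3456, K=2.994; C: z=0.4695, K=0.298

two-phase, V/F = 0.5379

ΣzᵢKᵢ = 1.8212; Σzᵢ/Kᵢ = 1.7438.
Both exceed 1, so a two-phase solution exists.
Let ψ = V/F and solve Σ zᵢ(Kᵢ−1)/(1+ψ(Kᵢ−1)) = 0.
Newton iteration, ψ⁰ = 0.62:
  ψ = 0.6200: g = -0.09424, g' = -1.1777 → ψ = 0.5400
  ψ = 0.5400: g = -0.00235, g' = -1.1278 → ψ = 0.5379
Converged at ψ = 0.5379.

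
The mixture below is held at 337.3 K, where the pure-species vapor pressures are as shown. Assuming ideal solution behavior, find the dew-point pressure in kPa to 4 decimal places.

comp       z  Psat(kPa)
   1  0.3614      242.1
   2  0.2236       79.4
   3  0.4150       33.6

At the dew point ψ → 1, so Σzᵢ/Kᵢ = 1 with Kᵢ = Pᵢˢᵃᵗ/P ⇒ 1/P = Σzᵢ/Pᵢˢᵃᵗ.
1/P = 0.3614/242.1 + 0.2236/79.4 + 0.4150/33.6 = 0.0166601 ⇒ P = 60.0237 kPa

Pdew = 60.0237 kPa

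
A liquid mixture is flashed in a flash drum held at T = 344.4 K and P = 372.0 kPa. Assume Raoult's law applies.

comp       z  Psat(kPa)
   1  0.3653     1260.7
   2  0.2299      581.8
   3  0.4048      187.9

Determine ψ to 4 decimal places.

ψ = 0.9032

Raoult's law: Kᵢ = Pᵢˢᵃᵗ/P = Pᵢˢᵃᵗ/372.0.
  K_1 = 1260.7/372.0 = 3.388978, K_2 = 581.8/372.0 = 1.563978, K_3 = 187.9/372.0 = 0.505108
Rachford–Rice: g(ψ) = Σ zᵢ(Kᵢ−1)/(1+ψ(Kᵢ−1)) = 0.
g(0) = ΣzᵢKᵢ − 1 = 0.8020 and g(1) = 1 − Σzᵢ/Kᵢ = -0.0562, so a root lies in (0, 1).
Iterate (Newton) starting at ψ = 0.66:
  ψ = 0.6600: g = 0.13566, g' = -0.5715 → ψ = 0.8974
  ψ = 0.8974: g = 0.00330, g' = -0.5640 → ψ = 0.9032
Converged at ψ = 0.9032.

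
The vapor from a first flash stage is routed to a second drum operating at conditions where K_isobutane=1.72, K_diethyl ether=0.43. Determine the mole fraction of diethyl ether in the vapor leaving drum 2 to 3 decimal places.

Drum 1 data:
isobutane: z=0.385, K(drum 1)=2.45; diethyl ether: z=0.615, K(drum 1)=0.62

y_diethyl ether (drum 2) = 0.240

Drum 1:
Let ψ₁ = V/F and solve Σ zᵢ(Kᵢ−1)/(1+ψ₁(Kᵢ−1)) = 0.
g(0) = ΣzᵢKᵢ − 1 = 0.325 and g(1) = 1 − Σzᵢ/Kᵢ = -0.149, so a root lies in (0, 1).
Binary case is linear: z₁(K₁−1)(1+ψ₁(K₂−1)) + z₂(K₂−1)(1+ψ₁(K₁−1)) = 0
⇒ ψ₁ = [z₁(K₁−1)+z₂(K₂−1)] / [−(K₁−1)(K₂−1)] = 0.3246/0.5510 = 0.589
Drum-1 compositions:
  isobutane: x = 0.208, y = 0.509
  diethyl ether: x = 0.792, y = 0.491
Drum-2 feed = drum-1 vapor: z₂ = (0.5087, 0.4913).
Drum 2:
Material balance + equilibrium reduce to Σ zᵢ(Kᵢ−1)/(1+ψ₂(Kᵢ−1)) = 0.
Feasibility: ΣzᵢKᵢ = 1.086, Σzᵢ/Kᵢ = 1.438 — both > 1, two phases present.
Binary case is linear: z₁(K₁−1)(1+ψ₂(K₂−1)) + z₂(K₂−1)(1+ψ₂(K₁−1)) = 0
⇒ ψ₂ = [z₁(K₁−1)+z₂(K₂−1)] / [−(K₁−1)(K₂−1)] = 0.0863/0.4104 = 0.210
  isobutane: x = 0.442, y = 0.760
  diethyl ether: x = 0.558, y = 0.240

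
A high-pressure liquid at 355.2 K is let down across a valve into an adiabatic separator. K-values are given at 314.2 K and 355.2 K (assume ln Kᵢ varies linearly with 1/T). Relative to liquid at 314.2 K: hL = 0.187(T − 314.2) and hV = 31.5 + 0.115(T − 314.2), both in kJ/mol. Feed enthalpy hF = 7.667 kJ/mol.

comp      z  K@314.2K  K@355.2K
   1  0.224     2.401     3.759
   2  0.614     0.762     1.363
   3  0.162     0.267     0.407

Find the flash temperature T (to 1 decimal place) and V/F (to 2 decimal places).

Adiabatic flash: solve Rachford–Rice at each trial T, then check hF = ψ·hV(T) + (1−ψ)·hL(T).
  T = 314.2 K: K = (2.401, 0.762, 0.267), RR gives ψ = 0.095, H_out = 2.980 kJ/mol
  T = 355.2 K: K = (3.759, 1.363, 0.407), RR gives ψ = 1.000, H_out = 36.215 kJ/mol
  T = 334.7 K: K = (3.046, 1.037, 0.334), RR gives ψ = 0.721, H_out = 25.476 kJ/mol
  T = 324.4 K: K = (2.713, 0.893, 0.299), RR gives ψ = 0.403, H_out = 14.311 kJ/mol
  T = 319.3 K: K = (2.555, 0.826, 0.283), RR gives ψ = 0.244, H_out = 8.552 kJ/mol
  T = 316.8 K: K = (2.479, 0.794, 0.275), RR gives ψ = 0.170, H_out = 5.795 kJ/mol
  T = 318.1 K: K = (2.518, 0.811, 0.279), RR gives ψ = 0.208, H_out = 7.222 kJ/mol
Linear interpolation between T = 318.1 (H_out = 7.222) and T = 319.3 (H_out = 8.552) on hF = 7.667 gives T ≈ 318.5 K, at which ψ = 0.22.

T = 318.5 K, V/F = 0.22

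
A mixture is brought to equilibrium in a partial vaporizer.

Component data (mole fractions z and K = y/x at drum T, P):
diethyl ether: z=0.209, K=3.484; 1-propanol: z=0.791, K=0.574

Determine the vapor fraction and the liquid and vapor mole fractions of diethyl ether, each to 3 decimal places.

ψ = 0.172, x_diethyl ether = 0.146, y_diethyl ether = 0.510

Material balance + equilibrium reduce to Σ zᵢ(Kᵢ−1)/(1+ψ(Kᵢ−1)) = 0.
Check two-phase: ΣzᵢKᵢ = 1.182 > 1 and Σzᵢ/Kᵢ = 1.438 > 1, so g(0) = 0.182 > 0 and g(1) = -0.438 < 0.
Newton iteration, ψ⁰ = 0.5:
  ψ = 0.500: g = -0.1966, g' = -0.488 → ψ = 0.097
  ψ = 0.097: g = 0.0665, g' = -0.992 → ψ = 0.164
  ψ = 0.164: g = 0.0063, g' = -0.816 → ψ = 0.172
Converged at ψ = 0.172.
Compositions from xᵢ = zᵢ/(1+ψ(Kᵢ−1)), yᵢ = Kᵢxᵢ:
  diethyl ether: x = 0.146, y = 0.510
  1-propanol: x = 0.854, y = 0.490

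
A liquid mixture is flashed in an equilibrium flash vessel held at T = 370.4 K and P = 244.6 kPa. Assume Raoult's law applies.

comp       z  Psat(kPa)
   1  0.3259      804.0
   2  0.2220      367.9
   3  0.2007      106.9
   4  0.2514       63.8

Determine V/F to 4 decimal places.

Raoult's law: Kᵢ = Pᵢˢᵃᵗ/P = Pᵢˢᵃᵗ/244.6.
  K_1 = 804.0/244.6 = 3.286999, K_2 = 367.9/244.6 = 1.504088, K_3 = 106.9/244.6 = 0.437040, K_4 = 63.8/244.6 = 0.260834
Iterate (Newton) starting at V/F = 0.3:
  V/F = 0.3000: g = 0.16453, g' = -0.9610 → V/F = 0.4712
  V/F = 0.4712: g = 0.01025, g' = -0.8730 → V/F = 0.4829
Converged at V/F = 0.4829.

V/F = 0.4829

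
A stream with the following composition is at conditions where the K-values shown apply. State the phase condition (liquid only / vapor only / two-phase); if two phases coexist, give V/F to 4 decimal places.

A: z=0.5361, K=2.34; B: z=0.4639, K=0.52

ΣzᵢKᵢ = 1.4957; Σzᵢ/Kᵢ = 1.1212.
Both exceed 1, so a two-phase solution exists.
Material balance + equilibrium reduce to Σ zᵢ(Kᵢ−1)/(1+ψ(Kᵢ−1)) = 0.
Newton iteration, ψ⁰ = 0.49:
  ψ = 0.4900: g = 0.14249, g' = -0.5335 → ψ = 0.7571
  ψ = 0.7571: g = 0.00682, g' = -0.5009 → ψ = 0.7707
Converged at ψ = 0.7707.

two-phase, V/F = 0.7707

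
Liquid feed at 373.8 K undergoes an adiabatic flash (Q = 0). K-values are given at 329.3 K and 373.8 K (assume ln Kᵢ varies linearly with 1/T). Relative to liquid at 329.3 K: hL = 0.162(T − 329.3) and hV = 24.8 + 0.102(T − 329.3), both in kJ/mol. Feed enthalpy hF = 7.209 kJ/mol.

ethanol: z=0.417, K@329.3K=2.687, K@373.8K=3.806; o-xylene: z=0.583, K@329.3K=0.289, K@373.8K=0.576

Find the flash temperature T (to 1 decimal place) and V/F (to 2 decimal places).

Adiabatic flash: solve Rachford–Rice at each trial T, then check hF = ψ·hV(T) + (1−ψ)·hL(T).
  T = 329.3 K: K = (2.687, 0.289), RR gives ψ = 0.241, H_out = 5.975 kJ/mol
  T = 373.8 K: K = (3.806, 0.576), RR gives ψ = 0.776, H_out = 24.376 kJ/mol
  T = 351.6 K: K = (3.235, 0.417), RR gives ψ = 0.455, H_out = 14.282 kJ/mol
  T = 340.5 K: K = (2.958, 0.350), RR gives ψ = 0.344, H_out = 10.103 kJ/mol
  T = 334.9 K: K = (2.822, 0.318), RR gives ψ = 0.292, H_out = 8.045 kJ/mol
  T = 332.1 K: K = (2.754, 0.303), RR gives ψ = 0.266, H_out = 7.013 kJ/mol
  T = 333.5 K: K = (2.788, 0.311), RR gives ψ = 0.279, H_out = 7.530 kJ/mol
Linear interpolation between T = 332.1 (H_out = 7.013) and T = 333.5 (H_out = 7.530) on hF = 7.209 gives T ≈ 332.6 K, at which ψ = 0.27.

T = 332.6 K, V/F = 0.27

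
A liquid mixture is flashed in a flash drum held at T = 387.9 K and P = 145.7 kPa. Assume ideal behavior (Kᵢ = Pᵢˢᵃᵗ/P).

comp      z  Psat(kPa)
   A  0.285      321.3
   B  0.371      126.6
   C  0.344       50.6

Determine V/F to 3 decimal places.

Raoult's law: Kᵢ = Pᵢˢᵃᵗ/P = Pᵢˢᵃᵗ/145.7.
  K_A = 321.3/145.7 = 2.20522, K_B = 126.6/145.7 = 0.86891, K_C = 50.6/145.7 = 0.34729
Material balance + equilibrium reduce to Σ zᵢ(Kᵢ−1)/(1+V/F(Kᵢ−1)) = 0.
Check two-phase: ΣzᵢKᵢ = 1.070 > 1 and Σzᵢ/Kᵢ = 1.547 > 1, so g(0) = 0.070 > 0 and g(1) = -0.547 < 0.
Iterate (Newton) starting at V/F = 0.5:
  V/F = 0.500: g = -0.1710, g' = -0.491 → V/F = 0.152
  V/F = 0.152: g = -0.0086, g' = -0.483 → V/F = 0.134
Converged at V/F = 0.134.

V/F = 0.134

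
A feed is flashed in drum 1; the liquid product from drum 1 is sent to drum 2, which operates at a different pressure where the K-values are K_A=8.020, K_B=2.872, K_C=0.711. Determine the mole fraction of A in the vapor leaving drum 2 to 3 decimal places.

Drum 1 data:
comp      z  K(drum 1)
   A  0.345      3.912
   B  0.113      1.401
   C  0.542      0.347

Drum 1:
Rachford–Rice: g(ψ₁) = Σ zᵢ(Kᵢ−1)/(1+ψ₁(Kᵢ−1)) = 0.
Check two-phase: ΣzᵢKᵢ = 1.696 > 1 and Σzᵢ/Kᵢ = 1.731 > 1, so g(0) = 0.696 > 0 and g(1) = -0.731 < 0.
Newton–Raphson from ψ₁ = 0.5:
  ψ₁ = 0.500: g = -0.0787, g' = -1.007 → ψ₁ = 0.422
  ψ₁ = 0.422: g = 0.0011, g' = -1.043 → ψ₁ = 0.423
Converged at ψ₁ = 0.423.
Drum-1 compositions:
  A: x = 0.155, y = 0.605
  B: x = 0.097, y = 0.135
  C: x = 0.749, y = 0.260
Drum-2 feed = drum-1 liquid: z₂ = (0.1546, 0.0966, 0.7488).
Drum 2:
Iterate (Newton) starting at ψ₂ = 0.5:
  ψ₂ = 0.500: g = 0.0811, g' = -0.550 → ψ₂ = 0.647
  ψ₂ = 0.647: g = 0.0113, g' = -0.412 → ψ₂ = 0.675
Converged at ψ₂ = 0.675.
  A: x = 0.027, y = 0.216
  B: x = 0.043, y = 0.123
  C: x = 0.930, y = 0.662

y_A (drum 2) = 0.216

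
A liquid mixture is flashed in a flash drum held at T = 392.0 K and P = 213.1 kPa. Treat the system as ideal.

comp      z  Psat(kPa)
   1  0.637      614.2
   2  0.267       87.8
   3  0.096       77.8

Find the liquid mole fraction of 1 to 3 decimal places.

x_1 = 0.242

Raoult's law: Kᵢ = Pᵢˢᵃᵗ/P = Pᵢˢᵃᵗ/213.1.
  K_1 = 614.2/213.1 = 2.88221, K_2 = 87.8/213.1 = 0.41201, K_3 = 77.8/213.1 = 0.36509
Material balance + equilibrium reduce to Σ zᵢ(Kᵢ−1)/(1+β(Kᵢ−1)) = 0.
Feasibility: ΣzᵢKᵢ = 1.981, Σzᵢ/Kᵢ = 1.132 — both > 1, two phases present.
Iterate (Newton) starting at β = 0.49:
  β = 0.490: g = 0.3147, g' = -0.874 → β = 0.850
  β = 0.850: g = 0.0150, g' = -0.885 → β = 0.867
Converged at β = 0.867.
Compositions from xᵢ = zᵢ/(1+β(Kᵢ−1)), yᵢ = Kᵢxᵢ:
  1: x = 0.242, y = 0.698
  2: x = 0.544, y = 0.224
  3: x = 0.213, y = 0.078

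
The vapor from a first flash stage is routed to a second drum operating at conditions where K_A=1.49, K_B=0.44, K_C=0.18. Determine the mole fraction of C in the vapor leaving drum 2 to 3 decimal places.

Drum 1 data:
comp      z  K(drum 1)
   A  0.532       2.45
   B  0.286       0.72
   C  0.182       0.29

y_C (drum 2) = 0.024

Drum 1:
Rachford–Rice: g(ψ₁) = Σ zᵢ(Kᵢ−1)/(1+ψ₁(Kᵢ−1)) = 0.
g(0) = ΣzᵢKᵢ − 1 = 0.562 and g(1) = 1 − Σzᵢ/Kᵢ = -0.242, so a root lies in (0, 1).
Iterate (Newton) starting at ψ₁ = 0.46:
  ψ₁ = 0.460: g = 0.1789, g' = -0.634 → ψ₁ = 0.742
  ψ₁ = 0.742: g = -0.0026, g' = -0.705 → ψ₁ = 0.738
Converged at ψ₁ = 0.738.
Drum-1 compositions:
  A: x = 0.257, y = 0.629
  B: x = 0.361, y = 0.260
  C: x = 0.383, y = 0.111
Drum-2 feed = drum-1 vapor: z₂ = (0.6295, 0.2596, 0.1109).
Drum 2:
Let ψ₂ = V/F and solve Σ zᵢ(Kᵢ−1)/(1+ψ₂(Kᵢ−1)) = 0.
Check two-phase: ΣzᵢKᵢ = 1.072 > 1 and Σzᵢ/Kᵢ = 1.629 > 1, so g(0) = 0.072 > 0 and g(1) = -0.629 < 0.
Newton–Raphson from ψ₂ = 0.49:
  ψ₂ = 0.490: g = -0.1037, g' = -0.461 → ψ₂ = 0.265
  ψ₂ = 0.265: g = -0.0140, g' = -0.352 → ψ₂ = 0.225
Converged at ψ₂ = 0.225.
  A: x = 0.567, y = 0.845
  B: x = 0.297, y = 0.131
  C: x = 0.136, y = 0.024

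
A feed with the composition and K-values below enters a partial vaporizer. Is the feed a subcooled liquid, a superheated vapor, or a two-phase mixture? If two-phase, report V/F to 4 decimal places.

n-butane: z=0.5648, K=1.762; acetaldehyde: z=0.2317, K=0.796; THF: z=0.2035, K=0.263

two-phase, V/F = 0.5455

ΣzᵢKᵢ = 1.2331; Σzᵢ/Kᵢ = 1.3854.
Both exceed 1, so a two-phase solution exists.
Material balance + equilibrium reduce to Σ zᵢ(Kᵢ−1)/(1+ψ(Kᵢ−1)) = 0.
Iterate (Newton) starting at ψ = 0.55:
  ψ = 0.5500: g = -0.00218, g' = -0.4877 → ψ = 0.5455
Converged at ψ = 0.5455.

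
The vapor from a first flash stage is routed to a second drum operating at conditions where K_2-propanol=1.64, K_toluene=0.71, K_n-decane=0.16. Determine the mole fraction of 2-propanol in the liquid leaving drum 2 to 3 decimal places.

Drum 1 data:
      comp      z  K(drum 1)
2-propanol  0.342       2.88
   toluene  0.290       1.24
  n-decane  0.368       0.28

x_2-propanol (drum 2) = 0.436

Drum 1:
Rachford–Rice: g(ψ₁) = Σ zᵢ(Kᵢ−1)/(1+ψ₁(Kᵢ−1)) = 0.
g(0) = ΣzᵢKᵢ − 1 = 0.448 and g(1) = 1 − Σzᵢ/Kᵢ = -0.667, so a root lies in (0, 1).
Newton iteration, ψ₁⁰ = 0.68:
  ψ₁ = 0.680: g = -0.1771, g' = -0.978 → ψ₁ = 0.499
  ψ₁ = 0.499: g = -0.0195, g' = -0.800 → ψ₁ = 0.474
Converged at ψ₁ = 0.474.
Drum-1 compositions:
  2-propanol: x = 0.181, y = 0.521
  toluene: x = 0.260, y = 0.323
  n-decane: x = 0.559, y = 0.156
Drum-2 feed = drum-1 vapor: z₂ = (0.5207, 0.3228, 0.1565).
Drum 2:
Material balance + equilibrium reduce to Σ zᵢ(Kᵢ−1)/(1+ψ₂(Kᵢ−1)) = 0.
Check two-phase: ΣzᵢKᵢ = 1.108 > 1 and Σzᵢ/Kᵢ = 1.750 > 1, so g(0) = 0.108 > 0 and g(1) = -0.750 < 0.
Newton–Raphson from ψ₂ = 0.5:
  ψ₂ = 0.500: g = -0.0837, g' = -0.488 → ψ₂ = 0.328
  ψ₂ = 0.328: g = -0.0097, g' = -0.389 → ψ₂ = 0.304
  ψ₂ = 0.304: g = -0.0001, g' = -0.381 → ψ₂ = 0.303
Converged at ψ₂ = 0.303.
  2-propanol: x = 0.436, y = 0.715
  toluene: x = 0.354, y = 0.251
  n-decane: x = 0.210, y = 0.034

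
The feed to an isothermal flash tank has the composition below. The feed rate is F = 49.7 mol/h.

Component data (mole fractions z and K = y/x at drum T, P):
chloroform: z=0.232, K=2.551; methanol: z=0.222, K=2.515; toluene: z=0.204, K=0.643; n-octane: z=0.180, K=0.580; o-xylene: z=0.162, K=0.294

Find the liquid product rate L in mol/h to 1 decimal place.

L = 22.2 mol/h

Material balance + equilibrium reduce to Σ zᵢ(Kᵢ−1)/(1+β(Kᵢ−1)) = 0.
g(0) = ΣzᵢKᵢ − 1 = 0.433 and g(1) = 1 − Σzᵢ/Kᵢ = -0.358, so a root lies in (0, 1).
Newton iteration, β⁰ = 0.61:
  β = 0.610: g = -0.0359, g' = -0.634 → β = 0.553
Converged at β = 0.553.
Then V = β·F = 0.5528·49.7 = 27.5 mol/h and L = F − V = 22.2 mol/h.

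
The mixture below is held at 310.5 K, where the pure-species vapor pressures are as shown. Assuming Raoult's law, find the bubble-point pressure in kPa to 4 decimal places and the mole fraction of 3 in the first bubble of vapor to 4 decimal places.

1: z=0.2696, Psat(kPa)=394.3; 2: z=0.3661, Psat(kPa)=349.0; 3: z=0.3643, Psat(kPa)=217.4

Pbub = 313.2710 kPa, y_3 = 0.2528

At the bubble point ψ → 0, so ΣzᵢKᵢ = 1 with Kᵢ = Pᵢˢᵃᵗ/P ⇒ P = ΣzᵢPᵢˢᵃᵗ.
P = 0.2696·394.3 + 0.3661·349.0 + 0.3643·217.4 = 313.2710 kPa
yᵢ = zᵢPᵢˢᵃᵗ/P ⇒ y_3 = 0.3643·217.4/313.2710 = 0.2528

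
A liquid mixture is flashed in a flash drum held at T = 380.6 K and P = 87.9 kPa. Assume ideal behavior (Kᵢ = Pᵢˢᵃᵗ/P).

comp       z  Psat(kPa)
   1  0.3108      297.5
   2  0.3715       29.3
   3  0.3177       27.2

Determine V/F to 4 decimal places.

V/F = 0.1696

Raoult's law: Kᵢ = Pᵢˢᵃᵗ/P = Pᵢˢᵃᵗ/87.9.
  K_1 = 297.5/87.9 = 3.384528, K_2 = 29.3/87.9 = 0.333333, K_3 = 27.2/87.9 = 0.309443
Newton–Raphson from V/F = 0.68:
  V/F = 0.6800: g = -0.58396, g' = -1.3481 → V/F = 0.2468
  V/F = 0.2468: g = -0.09441, g' = -1.1570 → V/F = 0.1652
  V/F = 0.1652: g = 0.00565, g' = -1.3109 → V/F = 0.1696
Converged at V/F = 0.1696.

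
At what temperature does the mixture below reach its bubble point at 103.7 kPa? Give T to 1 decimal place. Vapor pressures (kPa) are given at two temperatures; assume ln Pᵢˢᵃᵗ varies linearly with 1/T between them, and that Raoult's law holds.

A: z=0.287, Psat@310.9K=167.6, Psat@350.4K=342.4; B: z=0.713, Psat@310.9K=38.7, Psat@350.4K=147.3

Bubble-point temperature: ΣzᵢPᵢˢᵃᵗ(T) = P. Interpolate ln Pᵢˢᵃᵗ = aᵢ + bᵢ/T.
  T = 310.9 K: ΣzᵢPᵢˢᵃᵗ = 75.69 kPa
  T = 350.4 K: ΣzᵢPᵢˢᵃᵗ = 203.29 kPa
  T = 330.6 K: ΣzᵢPᵢˢᵃᵗ = 126.10 kPa
  T = 320.8 K: ΣzᵢPᵢˢᵃᵗ = 98.28 kPa
  T = 325.7 K: ΣzᵢPᵢˢᵃᵗ = 111.45 kPa
  T = 323.2 K: ΣzᵢPᵢˢᵃᵗ = 104.55 kPa
Interpolating between 320.8 K and 323.2 K gives T ≈ 322.9 K.

T = 322.9 K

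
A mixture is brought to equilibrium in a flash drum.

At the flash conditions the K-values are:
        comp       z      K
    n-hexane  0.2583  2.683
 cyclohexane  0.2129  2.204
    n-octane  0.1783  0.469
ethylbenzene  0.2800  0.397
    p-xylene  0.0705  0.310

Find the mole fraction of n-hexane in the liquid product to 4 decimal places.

Iterate (Newton) starting at V/F = 0.55:
  V/F = 0.5500: g = -0.08479, g' = -0.7244 → V/F = 0.4330
  V/F = 0.4330: g = -0.00083, g' = -0.7177 → V/F = 0.4318
Converged at V/F = 0.4318.
Compositions from xᵢ = zᵢ/(1+V/F(Kᵢ−1)), yᵢ = Kᵢxᵢ:
  n-hexane: x = 0.1496, y = 0.4013
  cyclohexane: x = 0.1401, y = 0.3087
  n-octane: x = 0.2313, y = 0.1085
  ethylbenzene: x = 0.3786, y = 0.1503
  p-xylene: x = 0.1004, y = 0.0311

x_n-hexane = 0.1496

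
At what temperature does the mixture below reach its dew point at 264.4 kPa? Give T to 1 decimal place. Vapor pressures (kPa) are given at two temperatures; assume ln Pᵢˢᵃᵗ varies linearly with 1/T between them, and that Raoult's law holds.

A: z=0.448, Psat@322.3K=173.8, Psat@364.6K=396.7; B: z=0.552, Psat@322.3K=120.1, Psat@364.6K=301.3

T = 351.8 K

Dew-point temperature: Σzᵢ·P/Pᵢˢᵃᵗ(T) = 1. Interpolate ln Pᵢˢᵃᵗ = aᵢ + bᵢ/T.
  T = 322.3 K: ΣzᵢP/Pᵢˢᵃᵗ = 1.8968
  T = 364.6 K: ΣzᵢP/Pᵢˢᵃᵗ = 0.7830
  T = 343.5 K: ΣzᵢP/Pᵢˢᵃᵗ = 1.1844
  T = 354.1 K: ΣzᵢP/Pᵢˢᵃᵗ = 0.9561
  T = 348.8 K: ΣzᵢP/Pᵢˢᵃᵗ = 1.0624
  T = 351.5 K: ΣzᵢP/Pᵢˢᵃᵗ = 1.0064
Interpolating between 351.5 K and 354.1 K gives T ≈ 351.8 K.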